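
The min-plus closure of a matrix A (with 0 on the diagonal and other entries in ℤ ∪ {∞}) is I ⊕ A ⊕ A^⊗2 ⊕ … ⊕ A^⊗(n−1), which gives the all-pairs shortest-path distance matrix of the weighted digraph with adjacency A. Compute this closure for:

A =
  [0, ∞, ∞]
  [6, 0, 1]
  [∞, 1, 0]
Closure =
  [0, ∞, ∞]
  [6, 0, 1]
  [7, 1, 0]

This is the Floyd-Warshall all-pairs shortest-path computation. For each intermediate vertex k = 0, 1, …, 2, update dist[i][j] ← min(dist[i][j], dist[i][k] + dist[k][j]). The final matrix gives, for each (i, j), the minimum total weight of any directed path from i to j (possibly empty when i = j).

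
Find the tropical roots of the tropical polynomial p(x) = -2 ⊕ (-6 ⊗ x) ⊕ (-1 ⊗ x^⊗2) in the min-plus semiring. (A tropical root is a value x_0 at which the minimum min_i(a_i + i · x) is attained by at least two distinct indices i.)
Roots: {-5, 4}

Each tropical root is a break point of the lower envelope of the lines y = a_i + i · x (there are 3 lines, with slopes 0, 1, ..., 2). Only the lines that attain the minimum somewhere contribute to roots; other lines are dominated. Here the surviving (envelope) indices are i = 2, i = 1, i = 0.
Intersections between consecutive envelope lines give the roots: for adjacent envelope indices i < j the intersection is x = (a_i − a_j) / (j − i). Reading off the sorted break points: {-5, 4}.
Verification: at each break x_0, at least two indices attain the minimum of min_i(a_i + i · x_0).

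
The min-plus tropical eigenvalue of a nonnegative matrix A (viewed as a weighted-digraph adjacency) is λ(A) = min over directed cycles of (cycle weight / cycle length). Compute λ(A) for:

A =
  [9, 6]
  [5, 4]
λ(A) = 4

Enumerate directed cycles and compute their means (weight / length). Sample:
  cycle 0 → 0: weight = 9, length = 1, mean = 9/1 ≈ 9.000
  cycle 1 → 1: weight = 4, length = 1, mean = 4/1 ≈ 4.000
  cycle 0 → 1 → 0: weight = 11, length = 2, mean = 11/2 ≈ 5.500
  cycle 1 → 0 → 1: weight = 11, length = 2, mean = 11/2 ≈ 5.500
Minimum mean = 4.000, attained e.g. along the cycle 1 → 1 with weight 4 and length 1. So λ(A) = 4/1 = 4.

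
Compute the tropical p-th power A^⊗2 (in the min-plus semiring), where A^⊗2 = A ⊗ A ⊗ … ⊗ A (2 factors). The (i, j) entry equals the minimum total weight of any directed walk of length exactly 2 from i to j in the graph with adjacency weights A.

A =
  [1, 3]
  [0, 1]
A^⊗2 =
  [2, 4]
  [1, 2]

Each entry (A^⊗2)_ij equals the minimum over all length-2 walks i = v_0 → v_1 → … → v_2 = j of Σ_t A[v_t][v_{t+1}]. For example, for (i, j) = (0, 1) we minimise over 2 possible intermediate vertex sequences; the minimum is 4, attained along the walk 0 → 0 → 1.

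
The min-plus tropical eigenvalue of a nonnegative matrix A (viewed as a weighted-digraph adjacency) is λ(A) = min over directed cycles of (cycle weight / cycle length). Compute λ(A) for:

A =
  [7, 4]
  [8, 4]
λ(A) = 4

Enumerate directed cycles and compute their means (weight / length). Sample:
  cycle 0 → 0: weight = 7, length = 1, mean = 7/1 ≈ 7.000
  cycle 1 → 1: weight = 4, length = 1, mean = 4/1 ≈ 4.000
  cycle 0 → 1 → 0: weight = 12, length = 2, mean = 12/2 ≈ 6.000
  cycle 1 → 0 → 1: weight = 12, length = 2, mean = 12/2 ≈ 6.000
Minimum mean = 4.000, attained e.g. along the cycle 1 → 1 with weight 4 and length 1. So λ(A) = 4/1 = 4.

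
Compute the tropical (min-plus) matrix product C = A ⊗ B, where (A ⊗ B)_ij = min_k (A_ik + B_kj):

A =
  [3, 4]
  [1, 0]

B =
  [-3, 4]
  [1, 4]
A ⊗ B =
  [0, 7]
  [-2, 4]

Apply the min-plus product entry-by-entry:
  C[0][0] = min over k of (A[0][0] + B[0][0] = 3 + -3 = 0, A[0][1] + B[1][0] = 4 + 1 = 5) = 0 (attained at k = 0)
  C[0][1] = min over k of (A[0][0] + B[0][1] = 3 + 4 = 7, A[0][1] + B[1][1] = 4 + 4 = 8) = 7 (attained at k = 0)
  C[1][0] = min over k of (A[1][0] + B[0][0] = 1 + -3 = -2, A[1][1] + B[1][0] = 0 + 1 = 1) = -2 (attained at k = 0)
  C[1][1] = min over k of (A[1][0] + B[0][1] = 1 + 4 = 5, A[1][1] + B[1][1] = 0 + 4 = 4) = 4 (attained at k = 1)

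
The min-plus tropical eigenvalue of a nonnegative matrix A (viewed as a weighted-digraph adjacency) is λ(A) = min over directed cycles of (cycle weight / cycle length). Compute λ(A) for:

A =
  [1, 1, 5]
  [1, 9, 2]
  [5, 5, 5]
λ(A) = 1

Enumerate directed cycles and compute their means (weight / length). Sample:
  cycle 0 → 0: weight = 1, length = 1, mean = 1/1 ≈ 1.000
  cycle 1 → 1: weight = 9, length = 1, mean = 9/1 ≈ 9.000
  cycle 2 → 2: weight = 5, length = 1, mean = 5/1 ≈ 5.000
  cycle 0 → 1 → 0: weight = 2, length = 2, mean = 2/2 ≈ 1.000
  cycle 0 → 2 → 0: weight = 10, length = 2, mean = 10/2 ≈ 5.000
  cycle 1 → 0 → 1: weight = 2, length = 2, mean = 2/2 ≈ 1.000
Minimum mean = 1.000, attained e.g. along the cycle 0 → 0 with weight 1 and length 1. So λ(A) = 1/1 = 1.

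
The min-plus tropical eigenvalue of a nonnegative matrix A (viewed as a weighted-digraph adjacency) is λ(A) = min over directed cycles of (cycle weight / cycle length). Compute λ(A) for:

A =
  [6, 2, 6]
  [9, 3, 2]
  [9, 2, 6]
λ(A) = 2

Enumerate directed cycles and compute their means (weight / length). Sample:
  cycle 0 → 0: weight = 6, length = 1, mean = 6/1 ≈ 6.000
  cycle 1 → 1: weight = 3, length = 1, mean = 3/1 ≈ 3.000
  cycle 2 → 2: weight = 6, length = 1, mean = 6/1 ≈ 6.000
  cycle 0 → 1 → 0: weight = 11, length = 2, mean = 11/2 ≈ 5.500
  cycle 0 → 2 → 0: weight = 15, length = 2, mean = 15/2 ≈ 7.500
  cycle 1 → 0 → 1: weight = 11, length = 2, mean = 11/2 ≈ 5.500
Minimum mean = 2.000, attained e.g. along the cycle 1 → 2 → 1 with weight 4 and length 2. So λ(A) = 4/2 = 2.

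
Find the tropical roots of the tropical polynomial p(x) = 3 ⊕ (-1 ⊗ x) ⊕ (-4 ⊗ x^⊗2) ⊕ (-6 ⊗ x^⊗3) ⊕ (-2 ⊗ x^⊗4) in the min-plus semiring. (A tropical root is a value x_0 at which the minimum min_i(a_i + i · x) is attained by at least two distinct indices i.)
Roots: {-4, 2, 3, 4}

Each tropical root is a break point of the lower envelope of the lines y = a_i + i · x (there are 5 lines, with slopes 0, 1, ..., 4). Only the lines that attain the minimum somewhere contribute to roots; other lines are dominated. Here the surviving (envelope) indices are i = 4, i = 3, i = 2, i = 1, i = 0.
Intersections between consecutive envelope lines give the roots: for adjacent envelope indices i < j the intersection is x = (a_i − a_j) / (j − i). Reading off the sorted break points: {-4, 2, 3, 4}.
Verification: at each break x_0, at least two indices attain the minimum of min_i(a_i + i · x_0).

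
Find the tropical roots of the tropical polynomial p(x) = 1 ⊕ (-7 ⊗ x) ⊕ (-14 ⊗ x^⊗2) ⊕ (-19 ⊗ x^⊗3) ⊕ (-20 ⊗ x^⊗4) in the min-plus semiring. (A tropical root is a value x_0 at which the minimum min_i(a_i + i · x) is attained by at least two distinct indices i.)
Roots: {1, 5, 7, 8}

Each tropical root is a break point of the lower envelope of the lines y = a_i + i · x (there are 5 lines, with slopes 0, 1, ..., 4). Only the lines that attain the minimum somewhere contribute to roots; other lines are dominated. Here the surviving (envelope) indices are i = 4, i = 3, i = 2, i = 1, i = 0.
Intersections between consecutive envelope lines give the roots: for adjacent envelope indices i < j the intersection is x = (a_i − a_j) / (j − i). Reading off the sorted break points: {1, 5, 7, 8}.
Verification: at each break x_0, at least two indices attain the minimum of min_i(a_i + i · x_0).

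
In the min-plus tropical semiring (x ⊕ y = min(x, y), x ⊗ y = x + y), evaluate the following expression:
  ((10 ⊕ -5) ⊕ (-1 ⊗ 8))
((10 ⊕ -5) ⊕ (-1 ⊗ 8)) = -5

Expand innermost to outermost. Recall ⊕ takes the minimum of its arguments and ⊗ takes their sum. Working out the expression ((10 ⊕ -5) ⊕ (-1 ⊗ 8)) gives -5.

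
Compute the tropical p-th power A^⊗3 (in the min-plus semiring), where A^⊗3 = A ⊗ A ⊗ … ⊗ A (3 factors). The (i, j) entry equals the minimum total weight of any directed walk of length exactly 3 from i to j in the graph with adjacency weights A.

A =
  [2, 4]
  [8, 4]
A^⊗3 =
  [6, 8]
  [12, 12]

Each entry (A^⊗3)_ij equals the minimum over all length-3 walks i = v_0 → v_1 → … → v_3 = j of Σ_t A[v_t][v_{t+1}]. For example, for (i, j) = (0, 1) we minimise over 4 possible intermediate vertex sequences; the minimum is 8, attained along the walk 0 → 0 → 0 → 1.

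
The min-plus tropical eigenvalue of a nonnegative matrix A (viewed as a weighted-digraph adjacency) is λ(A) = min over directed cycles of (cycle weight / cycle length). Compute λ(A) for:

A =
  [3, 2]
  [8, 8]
λ(A) = 3

Enumerate directed cycles and compute their means (weight / length). Sample:
  cycle 0 → 0: weight = 3, length = 1, mean = 3/1 ≈ 3.000
  cycle 1 → 1: weight = 8, length = 1, mean = 8/1 ≈ 8.000
  cycle 0 → 1 → 0: weight = 10, length = 2, mean = 10/2 ≈ 5.000
  cycle 1 → 0 → 1: weight = 10, length = 2, mean = 10/2 ≈ 5.000
Minimum mean = 3.000, attained e.g. along the cycle 0 → 0 with weight 3 and length 1. So λ(A) = 3/1 = 3.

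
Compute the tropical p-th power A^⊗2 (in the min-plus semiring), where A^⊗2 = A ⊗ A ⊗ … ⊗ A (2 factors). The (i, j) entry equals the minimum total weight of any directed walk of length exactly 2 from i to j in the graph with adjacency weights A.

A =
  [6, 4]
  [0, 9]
A^⊗2 =
  [4, 10]
  [6, 4]

Each entry (A^⊗2)_ij equals the minimum over all length-2 walks i = v_0 → v_1 → … → v_2 = j of Σ_t A[v_t][v_{t+1}]. For example, for (i, j) = (0, 1) we minimise over 2 possible intermediate vertex sequences; the minimum is 10, attained along the walk 0 → 0 → 1.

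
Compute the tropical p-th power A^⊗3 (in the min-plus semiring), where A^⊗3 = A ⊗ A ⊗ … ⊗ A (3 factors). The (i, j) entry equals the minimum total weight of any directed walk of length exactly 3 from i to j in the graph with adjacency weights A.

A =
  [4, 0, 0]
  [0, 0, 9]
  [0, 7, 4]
A^⊗3 =
  [0, 0, 0]
  [0, 0, 0]
  [0, 0, 4]

Each entry (A^⊗3)_ij equals the minimum over all length-3 walks i = v_0 → v_1 → … → v_3 = j of Σ_t A[v_t][v_{t+1}]. For example, for (i, j) = (0, 2) we minimise over 9 possible intermediate vertex sequences; the minimum is 0, attained along the walk 0 → 1 → 0 → 2.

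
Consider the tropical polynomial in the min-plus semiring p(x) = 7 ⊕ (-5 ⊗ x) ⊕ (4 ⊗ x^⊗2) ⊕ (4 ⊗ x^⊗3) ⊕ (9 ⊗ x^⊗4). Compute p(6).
p(6) = 1

A tropical monomial a ⊗ x^⊗i evaluates to a + i · x. Evaluating each term at x = 6:
  Term 0 contributes 7 + 0 · 6 = 7
  Term 1 contributes -5 + 1 · 6 = 1
  Term 2 contributes 4 + 2 · 6 = 16
  Term 3 contributes 4 + 3 · 6 = 22
  Term 4 contributes 9 + 4 · 6 = 33
p(6) = ⊕ of these = min[7, 1, 16, 22, 33] = 1.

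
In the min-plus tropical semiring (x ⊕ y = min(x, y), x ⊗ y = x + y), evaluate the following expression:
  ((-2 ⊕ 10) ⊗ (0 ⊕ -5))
((-2 ⊕ 10) ⊗ (0 ⊕ -5)) = -7

Expand innermost to outermost. Recall ⊕ takes the minimum of its arguments and ⊗ takes their sum. Working out the expression ((-2 ⊕ 10) ⊗ (0 ⊕ -5)) gives -7.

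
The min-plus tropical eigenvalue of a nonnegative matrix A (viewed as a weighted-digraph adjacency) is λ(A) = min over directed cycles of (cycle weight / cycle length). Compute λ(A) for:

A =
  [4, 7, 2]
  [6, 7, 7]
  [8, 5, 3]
λ(A) = 3

Enumerate directed cycles and compute their means (weight / length). Sample:
  cycle 0 → 0: weight = 4, length = 1, mean = 4/1 ≈ 4.000
  cycle 1 → 1: weight = 7, length = 1, mean = 7/1 ≈ 7.000
  cycle 2 → 2: weight = 3, length = 1, mean = 3/1 ≈ 3.000
  cycle 0 → 1 → 0: weight = 13, length = 2, mean = 13/2 ≈ 6.500
  cycle 0 → 2 → 0: weight = 10, length = 2, mean = 10/2 ≈ 5.000
  cycle 1 → 0 → 1: weight = 13, length = 2, mean = 13/2 ≈ 6.500
Minimum mean = 3.000, attained e.g. along the cycle 2 → 2 with weight 3 and length 1. So λ(A) = 3/1 = 3.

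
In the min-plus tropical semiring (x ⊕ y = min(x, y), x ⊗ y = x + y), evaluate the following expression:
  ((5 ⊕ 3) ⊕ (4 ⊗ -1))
((5 ⊕ 3) ⊕ (4 ⊗ -1)) = 3

Expand innermost to outermost. Recall ⊕ takes the minimum of its arguments and ⊗ takes their sum. Working out the expression ((5 ⊕ 3) ⊕ (4 ⊗ -1)) gives 3.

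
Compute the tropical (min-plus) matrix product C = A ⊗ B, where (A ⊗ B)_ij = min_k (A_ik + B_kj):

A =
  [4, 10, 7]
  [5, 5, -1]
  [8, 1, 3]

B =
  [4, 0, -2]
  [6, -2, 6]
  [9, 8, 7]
A ⊗ B =
  [8, 4, 2]
  [8, 3, 3]
  [7, -1, 6]

Apply the min-plus product entry-by-entry:
  C[0][0] = min over k of (A[0][0] + B[0][0] = 4 + 4 = 8, A[0][1] + B[1][0] = 10 + 6 = 16, A[0][2] + B[2][0] = 7 + 9 = 16) = 8 (attained at k = 0)
  C[0][1] = min over k of (A[0][0] + B[0][1] = 4 + 0 = 4, A[0][1] + B[1][1] = 10 + -2 = 8, A[0][2] + B[2][1] = 7 + 8 = 15) = 4 (attained at k = 0)
  C[0][2] = min over k of (A[0][0] + B[0][2] = 4 + -2 = 2, A[0][1] + B[1][2] = 10 + 6 = 16, A[0][2] + B[2][2] = 7 + 7 = 14) = 2 (attained at k = 0)
  C[1][0] = min over k of (A[1][0] + B[0][0] = 5 + 4 = 9, A[1][1] + B[1][0] = 5 + 6 = 11, A[1][2] + B[2][0] = -1 + 9 = 8) = 8 (attained at k = 2)
  C[1][1] = min over k of (A[1][0] + B[0][1] = 5 + 0 = 5, A[1][1] + B[1][1] = 5 + -2 = 3, A[1][2] + B[2][1] = -1 + 8 = 7) = 3 (attained at k = 1)
  C[1][2] = min over k of (A[1][0] + B[0][2] = 5 + -2 = 3, A[1][1] + B[1][2] = 5 + 6 = 11, A[1][2] + B[2][2] = -1 + 7 = 6) = 3 (attained at k = 0)
  C[2][0] = min over k of (A[2][0] + B[0][0] = 8 + 4 = 12, A[2][1] + B[1][0] = 1 + 6 = 7, A[2][2] + B[2][0] = 3 + 9 = 12) = 7 (attained at k = 1)
  C[2][1] = min over k of (A[2][0] + B[0][1] = 8 + 0 = 8, A[2][1] + B[1][1] = 1 + -2 = -1, A[2][2] + B[2][1] = 3 + 8 = 11) = -1 (attained at k = 1)
  C[2][2] = min over k of (A[2][0] + B[0][2] = 8 + -2 = 6, A[2][1] + B[1][2] = 1 + 6 = 7, A[2][2] + B[2][2] = 3 + 7 = 10) = 6 (attained at k = 0)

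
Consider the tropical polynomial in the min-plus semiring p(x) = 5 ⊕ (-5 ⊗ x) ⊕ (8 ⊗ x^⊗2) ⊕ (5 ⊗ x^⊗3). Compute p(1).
p(1) = -4

A tropical monomial a ⊗ x^⊗i evaluates to a + i · x. Evaluating each term at x = 1:
  Term 0 contributes 5 + 0 · 1 = 5
  Term 1 contributes -5 + 1 · 1 = -4
  Term 2 contributes 8 + 2 · 1 = 10
  Term 3 contributes 5 + 3 · 1 = 8
p(1) = ⊕ of these = min[5, -4, 10, 8] = -4.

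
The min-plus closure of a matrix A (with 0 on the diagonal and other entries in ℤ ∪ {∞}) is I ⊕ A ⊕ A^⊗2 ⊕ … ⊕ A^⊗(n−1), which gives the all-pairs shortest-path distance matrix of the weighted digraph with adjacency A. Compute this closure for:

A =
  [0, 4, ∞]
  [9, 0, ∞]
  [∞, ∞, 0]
Closure =
  [0, 4, ∞]
  [9, 0, ∞]
  [∞, ∞, 0]

This is the Floyd-Warshall all-pairs shortest-path computation. For each intermediate vertex k = 0, 1, …, 2, update dist[i][j] ← min(dist[i][j], dist[i][k] + dist[k][j]). The final matrix gives, for each (i, j), the minimum total weight of any directed path from i to j (possibly empty when i = j).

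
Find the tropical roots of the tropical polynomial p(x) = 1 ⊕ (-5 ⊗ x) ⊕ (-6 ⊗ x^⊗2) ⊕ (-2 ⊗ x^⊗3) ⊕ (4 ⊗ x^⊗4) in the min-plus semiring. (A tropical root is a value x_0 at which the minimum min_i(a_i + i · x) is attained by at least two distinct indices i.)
Roots: {-6, -4, 1, 6}

Each tropical root is a break point of the lower envelope of the lines y = a_i + i · x (there are 5 lines, with slopes 0, 1, ..., 4). Only the lines that attain the minimum somewhere contribute to roots; other lines are dominated. Here the surviving (envelope) indices are i = 4, i = 3, i = 2, i = 1, i = 0.
Intersections between consecutive envelope lines give the roots: for adjacent envelope indices i < j the intersection is x = (a_i − a_j) / (j − i). Reading off the sorted break points: {-6, -4, 1, 6}.
Verification: at each break x_0, at least two indices attain the minimum of min_i(a_i + i · x_0).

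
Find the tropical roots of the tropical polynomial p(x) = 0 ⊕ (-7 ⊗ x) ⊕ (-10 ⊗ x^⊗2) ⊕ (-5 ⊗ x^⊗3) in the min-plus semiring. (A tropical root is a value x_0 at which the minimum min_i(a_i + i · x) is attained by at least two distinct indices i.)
Roots: {-5, 3, 7}

Each tropical root is a break point of the lower envelope of the lines y = a_i + i · x (there are 4 lines, with slopes 0, 1, ..., 3). Only the lines that attain the minimum somewhere contribute to roots; other lines are dominated. Here the surviving (envelope) indices are i = 3, i = 2, i = 1, i = 0.
Intersections between consecutive envelope lines give the roots: for adjacent envelope indices i < j the intersection is x = (a_i − a_j) / (j − i). Reading off the sorted break points: {-5, 3, 7}.
Verification: at each break x_0, at least two indices attain the minimum of min_i(a_i + i · x_0).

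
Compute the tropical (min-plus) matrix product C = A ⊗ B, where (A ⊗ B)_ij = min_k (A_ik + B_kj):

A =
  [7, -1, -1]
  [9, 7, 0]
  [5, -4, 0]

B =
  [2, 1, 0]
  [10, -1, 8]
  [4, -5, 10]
A ⊗ B =
  [3, -6, 7]
  [4, -5, 9]
  [4, -5, 4]

Apply the min-plus product entry-by-entry:
  C[0][0] = min over k of (A[0][0] + B[0][0] = 7 + 2 = 9, A[0][1] + B[1][0] = -1 + 10 = 9, A[0][2] + B[2][0] = -1 + 4 = 3) = 3 (attained at k = 2)
  C[0][1] = min over k of (A[0][0] + B[0][1] = 7 + 1 = 8, A[0][1] + B[1][1] = -1 + -1 = -2, A[0][2] + B[2][1] = -1 + -5 = -6) = -6 (attained at k = 2)
  C[0][2] = min over k of (A[0][0] + B[0][2] = 7 + 0 = 7, A[0][1] + B[1][2] = -1 + 8 = 7, A[0][2] + B[2][2] = -1 + 10 = 9) = 7 (attained at k = 0)
  C[1][0] = min over k of (A[1][0] + B[0][0] = 9 + 2 = 11, A[1][1] + B[1][0] = 7 + 10 = 17, A[1][2] + B[2][0] = 0 + 4 = 4) = 4 (attained at k = 2)
  C[1][1] = min over k of (A[1][0] + B[0][1] = 9 + 1 = 10, A[1][1] + B[1][1] = 7 + -1 = 6, A[1][2] + B[2][1] = 0 + -5 = -5) = -5 (attained at k = 2)
  C[1][2] = min over k of (A[1][0] + B[0][2] = 9 + 0 = 9, A[1][1] + B[1][2] = 7 + 8 = 15, A[1][2] + B[2][2] = 0 + 10 = 10) = 9 (attained at k = 0)
  C[2][0] = min over k of (A[2][0] + B[0][0] = 5 + 2 = 7, A[2][1] + B[1][0] = -4 + 10 = 6, A[2][2] + B[2][0] = 0 + 4 = 4) = 4 (attained at k = 2)
  C[2][1] = min over k of (A[2][0] + B[0][1] = 5 + 1 = 6, A[2][1] + B[1][1] = -4 + -1 = -5, A[2][2] + B[2][1] = 0 + -5 = -5) = -5 (attained at k = 1)
  C[2][2] = min over k of (A[2][0] + B[0][2] = 5 + 0 = 5, A[2][1] + B[1][2] = -4 + 8 = 4, A[2][2] + B[2][2] = 0 + 10 = 10) = 4 (attained at k = 1)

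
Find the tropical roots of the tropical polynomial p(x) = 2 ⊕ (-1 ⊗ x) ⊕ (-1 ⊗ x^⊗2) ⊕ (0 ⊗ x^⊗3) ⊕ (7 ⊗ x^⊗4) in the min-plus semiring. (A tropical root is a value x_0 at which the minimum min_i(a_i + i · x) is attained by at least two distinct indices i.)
Roots: {-7, -1, 0, 3}

Each tropical root is a break point of the lower envelope of the lines y = a_i + i · x (there are 5 lines, with slopes 0, 1, ..., 4). Only the lines that attain the minimum somewhere contribute to roots; other lines are dominated. Here the surviving (envelope) indices are i = 4, i = 3, i = 2, i = 1, i = 0.
Intersections between consecutive envelope lines give the roots: for adjacent envelope indices i < j the intersection is x = (a_i − a_j) / (j − i). Reading off the sorted break points: {-7, -1, 0, 3}.
Verification: at each break x_0, at least two indices attain the minimum of min_i(a_i + i · x_0).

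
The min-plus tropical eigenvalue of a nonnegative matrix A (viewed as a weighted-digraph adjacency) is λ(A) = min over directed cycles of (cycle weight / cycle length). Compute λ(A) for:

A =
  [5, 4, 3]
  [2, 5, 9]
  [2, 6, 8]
λ(A) = 5/2

Enumerate directed cycles and compute their means (weight / length). Sample:
  cycle 0 → 0: weight = 5, length = 1, mean = 5/1 ≈ 5.000
  cycle 1 → 1: weight = 5, length = 1, mean = 5/1 ≈ 5.000
  cycle 2 → 2: weight = 8, length = 1, mean = 8/1 ≈ 8.000
  cycle 0 → 1 → 0: weight = 6, length = 2, mean = 6/2 ≈ 3.000
  cycle 0 → 2 → 0: weight = 5, length = 2, mean = 5/2 ≈ 2.500
  cycle 1 → 0 → 1: weight = 6, length = 2, mean = 6/2 ≈ 3.000
Minimum mean = 2.500, attained e.g. along the cycle 0 → 2 → 0 with weight 5 and length 2. So λ(A) = 5/2 = 5/2.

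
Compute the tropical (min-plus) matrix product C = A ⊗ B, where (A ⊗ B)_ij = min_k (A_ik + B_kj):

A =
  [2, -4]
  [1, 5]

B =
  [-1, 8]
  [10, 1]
A ⊗ B =
  [1, -3]
  [0, 6]

Apply the min-plus product entry-by-entry:
  C[0][0] = min over k of (A[0][0] + B[0][0] = 2 + -1 = 1, A[0][1] + B[1][0] = -4 + 10 = 6) = 1 (attained at k = 0)
  C[0][1] = min over k of (A[0][0] + B[0][1] = 2 + 8 = 10, A[0][1] + B[1][1] = -4 + 1 = -3) = -3 (attained at k = 1)
  C[1][0] = min over k of (A[1][0] + B[0][0] = 1 + -1 = 0, A[1][1] + B[1][0] = 5 + 10 = 15) = 0 (attained at k = 0)
  C[1][1] = min over k of (A[1][0] + B[0][1] = 1 + 8 = 9, A[1][1] + B[1][1] = 5 + 1 = 6) = 6 (attained at k = 1)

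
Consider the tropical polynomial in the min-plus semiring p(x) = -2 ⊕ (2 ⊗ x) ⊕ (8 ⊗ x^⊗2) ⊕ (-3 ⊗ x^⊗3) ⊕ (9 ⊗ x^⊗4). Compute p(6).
p(6) = -2

A tropical monomial a ⊗ x^⊗i evaluates to a + i · x. Evaluating each term at x = 6:
  Term 0 contributes -2 + 0 · 6 = -2
  Term 1 contributes 2 + 1 · 6 = 8
  Term 2 contributes 8 + 2 · 6 = 20
  Term 3 contributes -3 + 3 · 6 = 15
  Term 4 contributes 9 + 4 · 6 = 33
p(6) = ⊕ of these = min[-2, 8, 20, 15, 33] = -2.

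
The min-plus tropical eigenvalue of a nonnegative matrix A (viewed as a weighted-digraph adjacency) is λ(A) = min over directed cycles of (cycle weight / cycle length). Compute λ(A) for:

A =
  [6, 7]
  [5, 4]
λ(A) = 4

Enumerate directed cycles and compute their means (weight / length). Sample:
  cycle 0 → 0: weight = 6, length = 1, mean = 6/1 ≈ 6.000
  cycle 1 → 1: weight = 4, length = 1, mean = 4/1 ≈ 4.000
  cycle 0 → 1 → 0: weight = 12, length = 2, mean = 12/2 ≈ 6.000
  cycle 1 → 0 → 1: weight = 12, length = 2, mean = 12/2 ≈ 6.000
Minimum mean = 4.000, attained e.g. along the cycle 1 → 1 with weight 4 and length 1. So λ(A) = 4/1 = 4.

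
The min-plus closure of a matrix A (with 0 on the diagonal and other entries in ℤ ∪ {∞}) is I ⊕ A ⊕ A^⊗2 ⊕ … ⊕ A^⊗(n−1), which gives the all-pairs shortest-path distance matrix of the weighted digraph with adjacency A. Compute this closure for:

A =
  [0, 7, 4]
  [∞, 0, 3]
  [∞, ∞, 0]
Closure =
  [0, 7, 4]
  [∞, 0, 3]
  [∞, ∞, 0]

This is the Floyd-Warshall all-pairs shortest-path computation. For each intermediate vertex k = 0, 1, …, 2, update dist[i][j] ← min(dist[i][j], dist[i][k] + dist[k][j]). The final matrix gives, for each (i, j), the minimum total weight of any directed path from i to j (possibly empty when i = j).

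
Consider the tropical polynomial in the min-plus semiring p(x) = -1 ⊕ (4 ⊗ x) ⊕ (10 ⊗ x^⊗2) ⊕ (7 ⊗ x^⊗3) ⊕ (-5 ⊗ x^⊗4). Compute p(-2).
p(-2) = -13

A tropical monomial a ⊗ x^⊗i evaluates to a + i · x. Evaluating each term at x = -2:
  Term 0 contributes -1 + 0 · -2 = -1
  Term 1 contributes 4 + 1 · -2 = 2
  Term 2 contributes 10 + 2 · -2 = 6
  Term 3 contributes 7 + 3 · -2 = 1
  Term 4 contributes -5 + 4 · -2 = -13
p(-2) = ⊕ of these = min[-1, 2, 6, 1, -13] = -13.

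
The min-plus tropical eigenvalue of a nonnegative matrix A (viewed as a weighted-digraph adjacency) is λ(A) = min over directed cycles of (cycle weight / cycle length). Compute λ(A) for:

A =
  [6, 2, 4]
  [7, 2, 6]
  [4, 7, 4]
λ(A) = 2

Enumerate directed cycles and compute their means (weight / length). Sample:
  cycle 0 → 0: weight = 6, length = 1, mean = 6/1 ≈ 6.000
  cycle 1 → 1: weight = 2, length = 1, mean = 2/1 ≈ 2.000
  cycle 2 → 2: weight = 4, length = 1, mean = 4/1 ≈ 4.000
  cycle 0 → 1 → 0: weight = 9, length = 2, mean = 9/2 ≈ 4.500
  cycle 0 → 2 → 0: weight = 8, length = 2, mean = 8/2 ≈ 4.000
  cycle 1 → 0 → 1: weight = 9, length = 2, mean = 9/2 ≈ 4.500
Minimum mean = 2.000, attained e.g. along the cycle 1 → 1 with weight 2 and length 1. So λ(A) = 2/1 = 2.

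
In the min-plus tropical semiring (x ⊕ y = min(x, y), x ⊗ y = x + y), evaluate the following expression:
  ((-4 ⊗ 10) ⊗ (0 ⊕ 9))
((-4 ⊗ 10) ⊗ (0 ⊕ 9)) = 6

Expand innermost to outermost. Recall ⊕ takes the minimum of its arguments and ⊗ takes their sum. Working out the expression ((-4 ⊗ 10) ⊗ (0 ⊕ 9)) gives 6.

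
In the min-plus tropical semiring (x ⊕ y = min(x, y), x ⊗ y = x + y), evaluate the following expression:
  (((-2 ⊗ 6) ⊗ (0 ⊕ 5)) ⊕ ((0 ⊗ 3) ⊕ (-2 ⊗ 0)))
(((-2 ⊗ 6) ⊗ (0 ⊕ 5)) ⊕ ((0 ⊗ 3) ⊕ (-2 ⊗ 0))) = -2

Expand innermost to outermost. Recall ⊕ takes the minimum of its arguments and ⊗ takes their sum. Working out the expression (((-2 ⊗ 6) ⊗ (0 ⊕ 5)) ⊕ ((0 ⊗ 3) ⊕ (-2 ⊗ 0))) gives -2.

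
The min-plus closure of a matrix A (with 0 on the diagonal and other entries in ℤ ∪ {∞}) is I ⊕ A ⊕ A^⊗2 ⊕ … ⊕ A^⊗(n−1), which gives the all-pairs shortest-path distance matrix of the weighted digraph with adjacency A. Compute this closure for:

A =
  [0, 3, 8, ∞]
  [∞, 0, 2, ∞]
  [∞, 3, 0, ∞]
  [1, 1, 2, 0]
Closure =
  [0, 3, 5, ∞]
  [∞, 0, 2, ∞]
  [∞, 3, 0, ∞]
  [1, 1, 2, 0]

This is the Floyd-Warshall all-pairs shortest-path computation. For each intermediate vertex k = 0, 1, …, 3, update dist[i][j] ← min(dist[i][j], dist[i][k] + dist[k][j]). The final matrix gives, for each (i, j), the minimum total weight of any directed path from i to j (possibly empty when i = j).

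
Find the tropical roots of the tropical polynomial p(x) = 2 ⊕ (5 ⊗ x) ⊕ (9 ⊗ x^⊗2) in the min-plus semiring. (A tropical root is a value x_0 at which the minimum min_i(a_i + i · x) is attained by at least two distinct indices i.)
Roots: {-4, -3}

Each tropical root is a break point of the lower envelope of the lines y = a_i + i · x (there are 3 lines, with slopes 0, 1, ..., 2). Only the lines that attain the minimum somewhere contribute to roots; other lines are dominated. Here the surviving (envelope) indices are i = 2, i = 1, i = 0.
Intersections between consecutive envelope lines give the roots: for adjacent envelope indices i < j the intersection is x = (a_i − a_j) / (j − i). Reading off the sorted break points: {-4, -3}.
Verification: at each break x_0, at least two indices attain the minimum of min_i(a_i + i · x_0).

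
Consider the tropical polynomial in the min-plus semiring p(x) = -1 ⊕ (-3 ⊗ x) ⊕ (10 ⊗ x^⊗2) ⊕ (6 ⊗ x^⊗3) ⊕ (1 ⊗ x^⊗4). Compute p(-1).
p(-1) = -4

A tropical monomial a ⊗ x^⊗i evaluates to a + i · x. Evaluating each term at x = -1:
  Term 0 contributes -1 + 0 · -1 = -1
  Term 1 contributes -3 + 1 · -1 = -4
  Term 2 contributes 10 + 2 · -1 = 8
  Term 3 contributes 6 + 3 · -1 = 3
  Term 4 contributes 1 + 4 · -1 = -3
p(-1) = ⊕ of these = min[-1, -4, 8, 3, -3] = -4.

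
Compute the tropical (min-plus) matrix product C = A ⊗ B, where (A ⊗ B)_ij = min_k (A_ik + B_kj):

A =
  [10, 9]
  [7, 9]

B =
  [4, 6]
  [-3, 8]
A ⊗ B =
  [6, 16]
  [6, 13]

Apply the min-plus product entry-by-entry:
  C[0][0] = min over k of (A[0][0] + B[0][0] = 10 + 4 = 14, A[0][1] + B[1][0] = 9 + -3 = 6) = 6 (attained at k = 1)
  C[0][1] = min over k of (A[0][0] + B[0][1] = 10 + 6 = 16, A[0][1] + B[1][1] = 9 + 8 = 17) = 16 (attained at k = 0)
  C[1][0] = min over k of (A[1][0] + B[0][0] = 7 + 4 = 11, A[1][1] + B[1][0] = 9 + -3 = 6) = 6 (attained at k = 1)
  C[1][1] = min over k of (A[1][0] + B[0][1] = 7 + 6 = 13, A[1][1] + B[1][1] = 9 + 8 = 17) = 13 (attained at k = 0)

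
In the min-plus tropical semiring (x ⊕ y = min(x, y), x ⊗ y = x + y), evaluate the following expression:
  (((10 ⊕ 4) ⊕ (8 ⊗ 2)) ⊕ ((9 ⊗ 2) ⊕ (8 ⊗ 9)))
(((10 ⊕ 4) ⊕ (8 ⊗ 2)) ⊕ ((9 ⊗ 2) ⊕ (8 ⊗ 9))) = 4

Expand innermost to outermost. Recall ⊕ takes the minimum of its arguments and ⊗ takes their sum. Working out the expression (((10 ⊕ 4) ⊕ (8 ⊗ 2)) ⊕ ((9 ⊗ 2) ⊕ (8 ⊗ 9))) gives 4.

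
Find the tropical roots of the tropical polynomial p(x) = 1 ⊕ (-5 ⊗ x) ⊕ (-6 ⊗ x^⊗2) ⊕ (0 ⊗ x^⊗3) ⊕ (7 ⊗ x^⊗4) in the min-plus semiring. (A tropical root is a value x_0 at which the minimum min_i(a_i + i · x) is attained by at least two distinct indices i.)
Roots: {-7, -6, 1, 6}

Each tropical root is a break point of the lower envelope of the lines y = a_i + i · x (there are 5 lines, with slopes 0, 1, ..., 4). Only the lines that attain the minimum somewhere contribute to roots; other lines are dominated. Here the surviving (envelope) indices are i = 4, i = 3, i = 2, i = 1, i = 0.
Intersections between consecutive envelope lines give the roots: for adjacent envelope indices i < j the intersection is x = (a_i − a_j) / (j − i). Reading off the sorted break points: {-7, -6, 1, 6}.
Verification: at each break x_0, at least two indices attain the minimum of min_i(a_i + i · x_0).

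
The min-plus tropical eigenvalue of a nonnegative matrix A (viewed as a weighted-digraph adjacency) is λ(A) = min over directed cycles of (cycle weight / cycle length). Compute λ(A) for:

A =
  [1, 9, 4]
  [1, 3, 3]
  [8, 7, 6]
λ(A) = 1

Enumerate directed cycles and compute their means (weight / length). Sample:
  cycle 0 → 0: weight = 1, length = 1, mean = 1/1 ≈ 1.000
  cycle 1 → 1: weight = 3, length = 1, mean = 3/1 ≈ 3.000
  cycle 2 → 2: weight = 6, length = 1, mean = 6/1 ≈ 6.000
  cycle 0 → 1 → 0: weight = 10, length = 2, mean = 10/2 ≈ 5.000
  cycle 0 → 2 → 0: weight = 12, length = 2, mean = 12/2 ≈ 6.000
  cycle 1 → 0 → 1: weight = 10, length = 2, mean = 10/2 ≈ 5.000
Minimum mean = 1.000, attained e.g. along the cycle 0 → 0 with weight 1 and length 1. So λ(A) = 1/1 = 1.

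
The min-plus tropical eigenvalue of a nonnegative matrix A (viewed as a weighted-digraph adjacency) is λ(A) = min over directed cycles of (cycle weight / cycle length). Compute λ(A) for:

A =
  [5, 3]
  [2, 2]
λ(A) = 2

Enumerate directed cycles and compute their means (weight / length). Sample:
  cycle 0 → 0: weight = 5, length = 1, mean = 5/1 ≈ 5.000
  cycle 1 → 1: weight = 2, length = 1, mean = 2/1 ≈ 2.000
  cycle 0 → 1 → 0: weight = 5, length = 2, mean = 5/2 ≈ 2.500
  cycle 1 → 0 → 1: weight = 5, length = 2, mean = 5/2 ≈ 2.500
Minimum mean = 2.000, attained e.g. along the cycle 1 → 1 with weight 2 and length 1. So λ(A) = 2/1 = 2.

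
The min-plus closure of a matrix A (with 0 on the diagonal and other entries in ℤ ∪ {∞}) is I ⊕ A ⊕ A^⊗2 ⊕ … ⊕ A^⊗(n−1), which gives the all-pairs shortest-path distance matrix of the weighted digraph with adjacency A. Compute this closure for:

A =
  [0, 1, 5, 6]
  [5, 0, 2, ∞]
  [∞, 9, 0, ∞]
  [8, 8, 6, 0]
Closure =
  [0, 1, 3, 6]
  [5, 0, 2, 11]
  [14, 9, 0, 20]
  [8, 8, 6, 0]

This is the Floyd-Warshall all-pairs shortest-path computation. For each intermediate vertex k = 0, 1, …, 3, update dist[i][j] ← min(dist[i][j], dist[i][k] + dist[k][j]). The final matrix gives, for each (i, j), the minimum total weight of any directed path from i to j (possibly empty when i = j).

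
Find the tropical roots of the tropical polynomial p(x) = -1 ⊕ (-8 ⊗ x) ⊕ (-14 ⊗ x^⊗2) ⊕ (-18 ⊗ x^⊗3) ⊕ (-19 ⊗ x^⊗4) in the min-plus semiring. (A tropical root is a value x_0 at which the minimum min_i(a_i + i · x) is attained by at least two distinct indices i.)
Roots: {1, 4, 6, 7}

Each tropical root is a break point of the lower envelope of the lines y = a_i + i · x (there are 5 lines, with slopes 0, 1, ..., 4). Only the lines that attain the minimum somewhere contribute to roots; other lines are dominated. Here the surviving (envelope) indices are i = 4, i = 3, i = 2, i = 1, i = 0.
Intersections between consecutive envelope lines give the roots: for adjacent envelope indices i < j the intersection is x = (a_i − a_j) / (j − i). Reading off the sorted break points: {1, 4, 6, 7}.
Verification: at each break x_0, at least two indices attain the minimum of min_i(a_i + i · x_0).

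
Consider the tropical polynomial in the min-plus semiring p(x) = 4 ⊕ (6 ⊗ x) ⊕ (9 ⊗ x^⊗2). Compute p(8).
p(8) = 4

A tropical monomial a ⊗ x^⊗i evaluates to a + i · x. Evaluating each term at x = 8:
  Term 0 contributes 4 + 0 · 8 = 4
  Term 1 contributes 6 + 1 · 8 = 14
  Term 2 contributes 9 + 2 · 8 = 25
p(8) = ⊕ of these = min[4, 14, 25] = 4.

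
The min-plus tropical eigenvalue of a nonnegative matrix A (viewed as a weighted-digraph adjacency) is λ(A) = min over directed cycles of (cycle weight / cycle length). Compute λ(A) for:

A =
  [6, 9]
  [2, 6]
λ(A) = 11/2

Enumerate directed cycles and compute their means (weight / length). Sample:
  cycle 0 → 0: weight = 6, length = 1, mean = 6/1 ≈ 6.000
  cycle 1 → 1: weight = 6, length = 1, mean = 6/1 ≈ 6.000
  cycle 0 → 1 → 0: weight = 11, length = 2, mean = 11/2 ≈ 5.500
  cycle 1 → 0 → 1: weight = 11, length = 2, mean = 11/2 ≈ 5.500
Minimum mean = 5.500, attained e.g. along the cycle 0 → 1 → 0 with weight 11 and length 2. So λ(A) = 11/2 = 11/2.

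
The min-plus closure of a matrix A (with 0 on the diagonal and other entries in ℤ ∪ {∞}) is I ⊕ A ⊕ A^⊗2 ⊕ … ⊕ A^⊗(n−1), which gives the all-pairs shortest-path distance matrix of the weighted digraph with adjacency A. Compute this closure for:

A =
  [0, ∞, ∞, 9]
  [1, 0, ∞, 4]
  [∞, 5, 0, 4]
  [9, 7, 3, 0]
Closure =
  [0, 16, 12, 9]
  [1, 0, 7, 4]
  [6, 5, 0, 4]
  [8, 7, 3, 0]

This is the Floyd-Warshall all-pairs shortest-path computation. For each intermediate vertex k = 0, 1, …, 3, update dist[i][j] ← min(dist[i][j], dist[i][k] + dist[k][j]). The final matrix gives, for each (i, j), the minimum total weight of any directed path from i to j (possibly empty when i = j).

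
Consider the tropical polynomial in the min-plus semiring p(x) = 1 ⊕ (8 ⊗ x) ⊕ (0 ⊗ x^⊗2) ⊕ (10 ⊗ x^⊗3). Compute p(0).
p(0) = 0

A tropical monomial a ⊗ x^⊗i evaluates to a + i · x. Evaluating each term at x = 0:
  Term 0 contributes 1 + 0 · 0 = 1
  Term 1 contributes 8 + 1 · 0 = 8
  Term 2 contributes 0 + 2 · 0 = 0
  Term 3 contributes 10 + 3 · 0 = 10
p(0) = ⊕ of these = min[1, 8, 0, 10] = 0.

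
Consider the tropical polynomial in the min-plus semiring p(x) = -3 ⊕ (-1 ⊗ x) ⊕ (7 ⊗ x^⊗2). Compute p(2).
p(2) = -3

A tropical monomial a ⊗ x^⊗i evaluates to a + i · x. Evaluating each term at x = 2:
  Term 0 contributes -3 + 0 · 2 = -3
  Term 1 contributes -1 + 1 · 2 = 1
  Term 2 contributes 7 + 2 · 2 = 11
p(2) = ⊕ of these = min[-3, 1, 11] = -3.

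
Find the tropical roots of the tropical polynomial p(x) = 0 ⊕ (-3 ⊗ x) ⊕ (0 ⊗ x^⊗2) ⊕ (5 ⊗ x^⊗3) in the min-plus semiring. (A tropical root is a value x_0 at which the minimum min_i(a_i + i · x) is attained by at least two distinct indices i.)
Roots: {-5, -3, 3}

Each tropical root is a break point of the lower envelope of the lines y = a_i + i · x (there are 4 lines, with slopes 0, 1, ..., 3). Only the lines that attain the minimum somewhere contribute to roots; other lines are dominated. Here the surviving (envelope) indices are i = 3, i = 2, i = 1, i = 0.
Intersections between consecutive envelope lines give the roots: for adjacent envelope indices i < j the intersection is x = (a_i − a_j) / (j − i). Reading off the sorted break points: {-5, -3, 3}.
Verification: at each break x_0, at least two indices attain the minimum of min_i(a_i + i · x_0).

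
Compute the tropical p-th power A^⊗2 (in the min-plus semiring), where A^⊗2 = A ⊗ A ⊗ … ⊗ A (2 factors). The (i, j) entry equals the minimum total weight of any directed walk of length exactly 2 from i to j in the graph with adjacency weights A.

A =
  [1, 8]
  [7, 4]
A^⊗2 =
  [2, 9]
  [8, 8]

Each entry (A^⊗2)_ij equals the minimum over all length-2 walks i = v_0 → v_1 → … → v_2 = j of Σ_t A[v_t][v_{t+1}]. For example, for (i, j) = (0, 1) we minimise over 2 possible intermediate vertex sequences; the minimum is 9, attained along the walk 0 → 0 → 1.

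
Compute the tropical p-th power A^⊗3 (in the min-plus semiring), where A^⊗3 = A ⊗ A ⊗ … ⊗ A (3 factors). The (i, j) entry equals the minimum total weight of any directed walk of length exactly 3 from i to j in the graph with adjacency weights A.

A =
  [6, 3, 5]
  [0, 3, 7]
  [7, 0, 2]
A^⊗3 =
  [5, 6, 8]
  [3, 5, 7]
  [2, 3, 5]

Each entry (A^⊗3)_ij equals the minimum over all length-3 walks i = v_0 → v_1 → … → v_3 = j of Σ_t A[v_t][v_{t+1}]. For example, for (i, j) = (0, 2) we minimise over 9 possible intermediate vertex sequences; the minimum is 8, attained along the walk 0 → 1 → 0 → 2.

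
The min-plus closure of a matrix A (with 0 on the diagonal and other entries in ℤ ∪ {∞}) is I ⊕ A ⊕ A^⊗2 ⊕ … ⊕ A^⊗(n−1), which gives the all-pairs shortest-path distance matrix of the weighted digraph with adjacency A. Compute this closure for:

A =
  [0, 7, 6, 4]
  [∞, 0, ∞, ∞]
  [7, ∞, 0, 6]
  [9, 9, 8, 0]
Closure =
  [0, 7, 6, 4]
  [∞, 0, ∞, ∞]
  [7, 14, 0, 6]
  [9, 9, 8, 0]

This is the Floyd-Warshall all-pairs shortest-path computation. For each intermediate vertex k = 0, 1, …, 3, update dist[i][j] ← min(dist[i][j], dist[i][k] + dist[k][j]). The final matrix gives, for each (i, j), the minimum total weight of any directed path from i to j (possibly empty when i = j).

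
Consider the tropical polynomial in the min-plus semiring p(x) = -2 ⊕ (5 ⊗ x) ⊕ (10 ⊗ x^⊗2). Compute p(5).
p(5) = -2

A tropical monomial a ⊗ x^⊗i evaluates to a + i · x. Evaluating each term at x = 5:
  Term 0 contributes -2 + 0 · 5 = -2
  Term 1 contributes 5 + 1 · 5 = 10
  Term 2 contributes 10 + 2 · 5 = 20
p(5) = ⊕ of these = min[-2, 10, 20] = -2.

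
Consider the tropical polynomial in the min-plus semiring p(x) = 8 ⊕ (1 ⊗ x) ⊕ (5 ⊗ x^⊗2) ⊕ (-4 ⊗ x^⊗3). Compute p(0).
p(0) = -4

A tropical monomial a ⊗ x^⊗i evaluates to a + i · x. Evaluating each term at x = 0:
  Term 0 contributes 8 + 0 · 0 = 8
  Term 1 contributes 1 + 1 · 0 = 1
  Term 2 contributes 5 + 2 · 0 = 5
  Term 3 contributes -4 + 3 · 0 = -4
p(0) = ⊕ of these = min[8, 1, 5, -4] = -4.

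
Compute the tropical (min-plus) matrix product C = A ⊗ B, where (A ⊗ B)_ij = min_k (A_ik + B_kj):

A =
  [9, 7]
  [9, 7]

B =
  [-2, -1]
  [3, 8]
A ⊗ B =
  [7, 8]
  [7, 8]

Apply the min-plus product entry-by-entry:
  C[0][0] = min over k of (A[0][0] + B[0][0] = 9 + -2 = 7, A[0][1] + B[1][0] = 7 + 3 = 10) = 7 (attained at k = 0)
  C[0][1] = min over k of (A[0][0] + B[0][1] = 9 + -1 = 8, A[0][1] + B[1][1] = 7 + 8 = 15) = 8 (attained at k = 0)
  C[1][0] = min over k of (A[1][0] + B[0][0] = 9 + -2 = 7, A[1][1] + B[1][0] = 7 + 3 = 10) = 7 (attained at k = 0)
  C[1][1] = min over k of (A[1][0] + B[0][1] = 9 + -1 = 8, A[1][1] + B[1][1] = 7 + 8 = 15) = 8 (attained at k = 0)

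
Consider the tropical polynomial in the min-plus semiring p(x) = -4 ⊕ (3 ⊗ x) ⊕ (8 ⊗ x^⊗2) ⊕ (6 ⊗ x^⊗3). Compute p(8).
p(8) = -4

A tropical monomial a ⊗ x^⊗i evaluates to a + i · x. Evaluating each term at x = 8:
  Term 0 contributes -4 + 0 · 8 = -4
  Term 1 contributes 3 + 1 · 8 = 11
  Term 2 contributes 8 + 2 · 8 = 24
  Term 3 contributes 6 + 3 · 8 = 30
p(8) = ⊕ of these = min[-4, 11, 24, 30] = -4.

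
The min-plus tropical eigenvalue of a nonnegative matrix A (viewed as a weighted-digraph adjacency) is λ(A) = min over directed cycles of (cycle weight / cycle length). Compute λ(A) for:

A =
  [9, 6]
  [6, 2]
λ(A) = 2

Enumerate directed cycles and compute their means (weight / length). Sample:
  cycle 0 → 0: weight = 9, length = 1, mean = 9/1 ≈ 9.000
  cycle 1 → 1: weight = 2, length = 1, mean = 2/1 ≈ 2.000
  cycle 0 → 1 → 0: weight = 12, length = 2, mean = 12/2 ≈ 6.000
  cycle 1 → 0 → 1: weight = 12, length = 2, mean = 12/2 ≈ 6.000
Minimum mean = 2.000, attained e.g. along the cycle 1 → 1 with weight 2 and length 1. So λ(A) = 2/1 = 2.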